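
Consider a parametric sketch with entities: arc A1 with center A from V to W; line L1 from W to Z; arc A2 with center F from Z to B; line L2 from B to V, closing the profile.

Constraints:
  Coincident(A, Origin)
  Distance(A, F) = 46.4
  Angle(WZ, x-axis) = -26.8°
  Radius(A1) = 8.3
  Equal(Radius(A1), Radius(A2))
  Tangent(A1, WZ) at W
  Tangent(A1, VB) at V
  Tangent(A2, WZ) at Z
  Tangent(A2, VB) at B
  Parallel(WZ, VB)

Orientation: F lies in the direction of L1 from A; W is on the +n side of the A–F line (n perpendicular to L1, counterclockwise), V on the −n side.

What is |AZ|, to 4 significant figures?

47.14

The slot axis is L1's direction at -26.8°, so u = (cos -26.8°, sin -26.8°) = (0.8926, -0.4509) and n = (−sin -26.8°, cos -26.8°) = (0.4509, 0.8926). A is at the origin and F lies 46.4 along u from A, so F = 46.4·u = (41.42, -20.92). Tangency of A1 to both parallel lines with radius 8.3 puts W and V at A ± 8.3·n: W = (3.742, 7.408), V = (-3.742, -7.408). Equal radii place Z and B the same way about F: Z = F + 8.3·n = (45.16, -13.51), B = F − 8.3·n = (37.67, -28.33). Then |AZ| = |Z − A| = 47.14.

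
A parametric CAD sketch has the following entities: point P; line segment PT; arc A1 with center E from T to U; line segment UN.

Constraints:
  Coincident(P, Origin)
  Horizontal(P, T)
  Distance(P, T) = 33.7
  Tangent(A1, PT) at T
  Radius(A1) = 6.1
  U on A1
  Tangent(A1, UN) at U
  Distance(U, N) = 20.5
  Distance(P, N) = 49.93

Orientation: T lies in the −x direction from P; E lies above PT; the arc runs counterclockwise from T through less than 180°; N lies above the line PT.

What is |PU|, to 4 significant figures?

30.93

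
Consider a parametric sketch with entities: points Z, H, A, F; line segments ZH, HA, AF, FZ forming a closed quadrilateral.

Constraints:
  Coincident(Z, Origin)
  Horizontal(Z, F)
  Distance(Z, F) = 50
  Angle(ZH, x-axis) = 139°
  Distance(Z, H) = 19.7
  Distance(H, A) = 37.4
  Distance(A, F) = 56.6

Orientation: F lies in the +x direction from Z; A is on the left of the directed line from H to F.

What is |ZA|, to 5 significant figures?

41.792

Checks: ZH at 139.0° ✓; |HA| = 37.40 ✓; |AF| = 56.60 ✓.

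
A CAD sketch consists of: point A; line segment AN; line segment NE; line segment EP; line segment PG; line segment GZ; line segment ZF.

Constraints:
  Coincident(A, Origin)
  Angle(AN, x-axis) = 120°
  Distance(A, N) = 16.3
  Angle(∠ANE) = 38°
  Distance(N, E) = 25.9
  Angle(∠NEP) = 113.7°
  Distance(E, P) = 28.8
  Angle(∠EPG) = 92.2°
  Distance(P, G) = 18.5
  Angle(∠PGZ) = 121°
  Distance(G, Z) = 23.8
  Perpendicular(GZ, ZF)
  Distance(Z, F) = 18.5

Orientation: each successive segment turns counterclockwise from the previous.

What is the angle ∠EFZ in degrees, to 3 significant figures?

145°

A is at the origin; AN runs at 120.0° with length 16.3, so N = (-8.15, 14.1). ∠ANE = 38.0° gives NE at -98.0° from the x-axis; with |NE| = 25.9, E = (-11.8, -11.5). ∠NEP = 113.7° gives EP at -31.7° from the x-axis; with |EP| = 28.8, P = (12.7, -26.7). ∠EPG = 92.2° gives PG at 56.1° from the x-axis; with |PG| = 18.5, G = (23.1, -11.3). ∠PGZ = 121.0° gives GZ at 115° from the x-axis; with |GZ| = 23.8, Z = (13.0, 10.2). GZ ⟂ ZF, so ZF runs at -155°; with |ZF| = 18.5, F = (-3.78, 2.39). Then cos ∠EFZ = FE·FZ / (|FE||FZ|), giving 145°.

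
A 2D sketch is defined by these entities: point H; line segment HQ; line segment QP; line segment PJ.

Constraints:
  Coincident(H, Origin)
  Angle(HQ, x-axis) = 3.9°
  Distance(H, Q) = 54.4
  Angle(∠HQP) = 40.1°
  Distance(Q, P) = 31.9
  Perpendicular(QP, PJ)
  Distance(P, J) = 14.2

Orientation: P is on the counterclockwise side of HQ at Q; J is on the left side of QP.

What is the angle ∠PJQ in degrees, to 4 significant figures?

66.00°

H is at the origin; HQ runs at 3.9° with length 54.4, so Q = 54.4·(cos 3.9°, sin 3.9°) = (54.27, 3.700). ∠HQP = 40.1°, so QP runs at 3.9° + (180° − 40.1°) = 143.8° from the x-axis; with |QP| = 31.9, P = Q + 31.9·(cos 143.8°, sin 143.8°) = (28.53, 22.54). The perpendicularity gives PJ at right angles to QP; with |PJ| = 14.2 on the left of QP, J = P + 14.2·(-0.5906, -0.8070) = (20.15, 11.08). Then cos ∠PJQ = JP·JQ / (|JP||JQ|), giving 66.00°.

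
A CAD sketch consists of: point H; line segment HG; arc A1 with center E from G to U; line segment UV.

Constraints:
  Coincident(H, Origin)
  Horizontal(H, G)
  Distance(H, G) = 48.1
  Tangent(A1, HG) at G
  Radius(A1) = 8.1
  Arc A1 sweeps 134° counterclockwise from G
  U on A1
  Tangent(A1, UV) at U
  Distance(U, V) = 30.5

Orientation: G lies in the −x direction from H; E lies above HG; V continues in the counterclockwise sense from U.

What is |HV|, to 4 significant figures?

72.80

H is at the origin; HG is horizontal with |HG| = 48.1 and G on the −x side, so G = (-48.10, 0.000). Tangency of A1 to HG means the radius EG is perpendicular to HG, so E = G + (0, 8.1) = (-48.10, 8.100). On A1, G sits at bearing -90° from E; a 134° counterclockwise sweep puts U at bearing 44°, so U = E + 8.1·(cos 44°, sin 44°) = (-42.27, 13.73). Tangency of A1 to UV means the radius EU is perpendicular to UV, so UV runs along (−sin 44°, cos 44°); with |UV| = 30.5, V = (-63.46, 35.67). Then |HV| = |V − H| = 72.80.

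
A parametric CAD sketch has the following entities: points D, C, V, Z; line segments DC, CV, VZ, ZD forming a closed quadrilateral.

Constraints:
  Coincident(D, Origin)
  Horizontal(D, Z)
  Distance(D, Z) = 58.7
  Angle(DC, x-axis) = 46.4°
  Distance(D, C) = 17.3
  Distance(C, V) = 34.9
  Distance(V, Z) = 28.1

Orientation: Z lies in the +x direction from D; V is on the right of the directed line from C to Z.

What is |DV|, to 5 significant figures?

37.222

D is at the origin; D and Z share the same y with |DZ| = 58.7 and Z in +x, so Z = (58.7, 0). DC runs at 46.4° with |DC| = 17.3, so C = (11.930, 12.528). V is determined by |CV| = 34.9 and |VZ| = 28.1 together: it lies at the intersection of circle(C, 34.9) and circle(Z, 28.1). With |CZ| = 48.418, the foot of the radical line on CZ is 28.633 from C and the perpendicular offset is √(34.9² − 28.633²) = 19.954. Taking the right-of-CZ solution: V = (34.425, -14.155).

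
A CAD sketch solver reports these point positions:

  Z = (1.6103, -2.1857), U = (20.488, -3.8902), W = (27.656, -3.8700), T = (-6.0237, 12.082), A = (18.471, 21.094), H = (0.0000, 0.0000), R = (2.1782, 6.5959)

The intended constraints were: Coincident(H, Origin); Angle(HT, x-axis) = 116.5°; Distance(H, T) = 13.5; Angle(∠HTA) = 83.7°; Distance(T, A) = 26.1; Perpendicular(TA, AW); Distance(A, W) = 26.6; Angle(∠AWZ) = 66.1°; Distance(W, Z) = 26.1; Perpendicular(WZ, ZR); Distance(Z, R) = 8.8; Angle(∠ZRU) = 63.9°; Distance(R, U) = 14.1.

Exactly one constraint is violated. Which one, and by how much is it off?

Distance(R, U) = 14.1 — off by 7.00.

H = (0.00, 0.00) ✓; HT at 116.5° ✓; |HT| = 13.50 ✓; ∠HTA = 83.70° ✓; |TA| = 26.10 ✓; ∠(TA, AW) = 90.00° ✓; |AW| = 26.60 ✓; ∠AWZ = 66.10° ✓; |WZ| = 26.10 ✓; ∠(WZ, ZR) = 90.00° ✓; |ZR| = 8.800 ✓; ∠ZRU = 63.90° ✓; |RU| = 21.10 ✗.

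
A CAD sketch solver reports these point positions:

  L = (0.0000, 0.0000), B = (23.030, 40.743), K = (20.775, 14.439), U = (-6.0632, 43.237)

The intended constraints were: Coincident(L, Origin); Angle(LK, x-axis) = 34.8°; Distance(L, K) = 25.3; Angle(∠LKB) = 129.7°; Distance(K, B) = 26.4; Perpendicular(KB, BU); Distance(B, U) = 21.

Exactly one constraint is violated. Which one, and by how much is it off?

Distance(B, U) = 21 — off by 8.20.

L = (0.00, 0.00) ✓; LK at 34.80° ✓; |LK| = 25.30 ✓; ∠LKB = 129.7° ✓; |KB| = 26.40 ✓; ∠(KB, BU) = 90.00° ✓; |BU| = 29.20 ✗.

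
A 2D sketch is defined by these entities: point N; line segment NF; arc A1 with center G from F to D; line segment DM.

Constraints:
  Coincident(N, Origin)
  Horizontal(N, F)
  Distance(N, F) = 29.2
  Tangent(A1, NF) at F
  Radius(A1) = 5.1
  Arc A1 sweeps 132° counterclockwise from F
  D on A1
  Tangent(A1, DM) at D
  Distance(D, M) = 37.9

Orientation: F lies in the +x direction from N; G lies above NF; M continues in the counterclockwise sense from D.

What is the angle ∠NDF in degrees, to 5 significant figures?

51.531°

Since A1 is tangent to NF there, GF ⟂ NF, so G = F + (0, 5.1) = (29.200, 5.1000). On A1, F sits at bearing -90° from G; a 132° counterclockwise sweep puts D at bearing 42°, so D = G + 5.1·(cos 42°, sin 42°) = (32.990, 8.5126). Then cos ∠NDF = DN·DF / (|DN||DF|), giving 51.531°.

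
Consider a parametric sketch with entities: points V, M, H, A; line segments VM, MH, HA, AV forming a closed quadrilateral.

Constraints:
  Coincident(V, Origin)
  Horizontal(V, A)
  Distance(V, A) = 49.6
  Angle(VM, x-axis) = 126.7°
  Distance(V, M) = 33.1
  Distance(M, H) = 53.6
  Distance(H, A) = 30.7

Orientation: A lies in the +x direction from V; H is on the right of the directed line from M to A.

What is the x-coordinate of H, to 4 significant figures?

20.27

V is at the origin; VA is horizontal with |VA| = 49.6 and A in +x, so A = (49.6, 0). VM runs at 126.7° with |VM| = 33.1, so M = (-19.78, 26.54). H is determined by |MH| = 53.6 and |HA| = 30.7 together: it lies at the intersection of circle(M, 53.6) and circle(A, 30.7). With |MA| = 74.28, the foot of the radical line on MA is 50.14 from M and the perpendicular offset is √(53.6² − 50.14²) = 18.96. Taking the right-of-MA solution: H = (20.27, -9.079).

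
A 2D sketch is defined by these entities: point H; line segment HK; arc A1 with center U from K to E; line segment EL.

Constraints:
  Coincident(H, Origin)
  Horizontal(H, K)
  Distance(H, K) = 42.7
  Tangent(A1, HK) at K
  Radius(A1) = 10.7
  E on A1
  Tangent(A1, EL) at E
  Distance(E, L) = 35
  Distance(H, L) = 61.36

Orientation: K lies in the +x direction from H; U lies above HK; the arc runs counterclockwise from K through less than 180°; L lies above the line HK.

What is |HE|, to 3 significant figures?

54.6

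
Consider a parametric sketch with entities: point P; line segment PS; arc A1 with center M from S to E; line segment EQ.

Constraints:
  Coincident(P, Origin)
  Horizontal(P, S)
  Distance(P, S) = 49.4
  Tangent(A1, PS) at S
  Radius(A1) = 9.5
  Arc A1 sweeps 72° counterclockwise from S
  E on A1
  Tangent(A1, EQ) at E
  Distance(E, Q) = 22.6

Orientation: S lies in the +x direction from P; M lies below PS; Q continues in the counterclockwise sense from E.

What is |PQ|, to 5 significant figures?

43.607

P is at the origin; P and S share the same y with |PS| = 49.4 and S on the +x side, so S = (49.400, 0.0000). Since A1 is tangent to PS there, MS ⟂ PS, so M = S + (0, -9.5) = (49.400, -9.5000). On A1, S sits at bearing 90° from M; a 72° counterclockwise sweep puts E at bearing 162°, so E = M + 9.5·(cos 162°, sin 162°) = (40.365, -6.5643). Since A1 is tangent to EQ there, ME ⟂ EQ, so EQ runs along (−sin 162°, cos 162°); with |EQ| = 22.6, Q = (33.381, -28.058). Then |PQ| = |Q − P| = 43.607.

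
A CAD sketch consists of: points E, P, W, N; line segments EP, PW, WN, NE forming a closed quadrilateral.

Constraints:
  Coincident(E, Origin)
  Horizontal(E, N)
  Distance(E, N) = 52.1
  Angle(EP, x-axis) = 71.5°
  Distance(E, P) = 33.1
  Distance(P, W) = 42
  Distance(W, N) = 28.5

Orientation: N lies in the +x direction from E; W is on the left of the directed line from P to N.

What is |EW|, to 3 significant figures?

59.7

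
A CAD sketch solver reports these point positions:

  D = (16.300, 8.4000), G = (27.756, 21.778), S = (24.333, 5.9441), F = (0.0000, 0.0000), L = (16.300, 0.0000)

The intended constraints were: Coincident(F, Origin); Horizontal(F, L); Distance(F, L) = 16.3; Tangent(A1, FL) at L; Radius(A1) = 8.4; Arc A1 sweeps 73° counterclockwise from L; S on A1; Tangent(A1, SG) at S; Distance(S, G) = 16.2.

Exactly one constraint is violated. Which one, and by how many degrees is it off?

Tangent(A1, SG) at S — off by 4.80°.

F = (0.00, 0.00) ✓; F.y = 0.00, L.y = 0.00 ✓; |FL| = 16.30 ✓; ∠(DL, LF) = 90.00° ✓; |DL| = 8.400 ✓; bearing(D→S) − bearing(D→L) = 73.00° ✓; |DS| = 8.400 ✓; ∠(DS, SG) = 85.20° ✗; |SG| = 16.20 ✓.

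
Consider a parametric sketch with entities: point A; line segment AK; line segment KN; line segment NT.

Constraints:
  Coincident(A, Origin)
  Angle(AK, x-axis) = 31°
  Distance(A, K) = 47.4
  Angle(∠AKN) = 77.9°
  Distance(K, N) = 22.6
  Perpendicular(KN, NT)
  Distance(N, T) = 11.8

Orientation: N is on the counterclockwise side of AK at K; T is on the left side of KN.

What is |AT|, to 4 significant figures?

36.79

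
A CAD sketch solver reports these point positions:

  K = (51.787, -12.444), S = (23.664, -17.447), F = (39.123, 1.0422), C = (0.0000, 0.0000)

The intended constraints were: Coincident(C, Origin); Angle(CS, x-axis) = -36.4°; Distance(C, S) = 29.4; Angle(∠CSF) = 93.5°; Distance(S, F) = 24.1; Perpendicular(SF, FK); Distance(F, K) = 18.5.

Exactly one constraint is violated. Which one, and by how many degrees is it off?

Perpendicular(SF, FK) — off by 6.90°.

C = (0.00, 0.00) ✓; CS at -36.40° ✓; |CS| = 29.40 ✓; ∠CSF = 93.50° ✓; |SF| = 24.10 ✓; ∠(SF, FK) = 96.90° ✗; |FK| = 18.50 ✓.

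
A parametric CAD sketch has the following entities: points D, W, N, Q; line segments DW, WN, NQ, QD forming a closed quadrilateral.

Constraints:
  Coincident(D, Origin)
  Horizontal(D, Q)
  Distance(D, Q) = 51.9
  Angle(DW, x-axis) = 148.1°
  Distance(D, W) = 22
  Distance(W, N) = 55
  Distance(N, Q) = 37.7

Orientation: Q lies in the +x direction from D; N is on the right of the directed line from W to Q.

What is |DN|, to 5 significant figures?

33.428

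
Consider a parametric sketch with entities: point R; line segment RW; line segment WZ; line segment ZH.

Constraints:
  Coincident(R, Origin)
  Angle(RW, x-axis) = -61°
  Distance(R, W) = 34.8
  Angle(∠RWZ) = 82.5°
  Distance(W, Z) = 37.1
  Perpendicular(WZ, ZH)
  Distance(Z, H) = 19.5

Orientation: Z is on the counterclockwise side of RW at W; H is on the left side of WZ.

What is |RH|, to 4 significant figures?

35.85

R is at the origin; RW runs at -61.0° with length 34.8, so W = 34.8·(cos -61.0°, sin -61.0°) = (16.87, -30.44). ∠RWZ = 82.5°, so WZ runs at -61.0° + (180° − 82.5°) = 36.50° from the x-axis; with |WZ| = 37.1, Z = W + 37.1·(cos 36.50°, sin 36.50°) = (46.69, -8.369). The perpendicularity gives ZH at right angles to WZ; with |ZH| = 19.5 on the left of WZ, H = Z + 19.5·(-0.5948, 0.8039) = (35.10, 7.306). Then |RH| = |H − R| = 35.85.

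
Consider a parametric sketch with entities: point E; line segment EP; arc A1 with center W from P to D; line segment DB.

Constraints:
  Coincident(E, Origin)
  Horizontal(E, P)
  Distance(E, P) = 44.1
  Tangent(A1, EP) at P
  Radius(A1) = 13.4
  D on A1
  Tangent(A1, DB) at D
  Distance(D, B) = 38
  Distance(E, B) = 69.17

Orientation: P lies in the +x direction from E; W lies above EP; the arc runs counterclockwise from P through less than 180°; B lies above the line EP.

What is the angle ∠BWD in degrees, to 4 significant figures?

70.58°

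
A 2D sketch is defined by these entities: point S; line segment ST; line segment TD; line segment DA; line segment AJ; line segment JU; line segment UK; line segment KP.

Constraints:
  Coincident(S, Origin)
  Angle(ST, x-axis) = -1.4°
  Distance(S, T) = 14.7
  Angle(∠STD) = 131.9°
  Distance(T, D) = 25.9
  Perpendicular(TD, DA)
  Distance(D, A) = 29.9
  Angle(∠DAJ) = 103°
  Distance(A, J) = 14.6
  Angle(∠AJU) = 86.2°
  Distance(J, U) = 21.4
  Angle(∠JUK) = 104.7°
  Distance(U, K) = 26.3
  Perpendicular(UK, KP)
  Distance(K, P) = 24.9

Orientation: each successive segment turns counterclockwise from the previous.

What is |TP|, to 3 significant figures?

48.8

∠JUK = 104.7° gives UK at 22.8° from the x-axis; with |UK| = 26.3, K = (35.8, 24.1). UK is perpendicular to KP, so KP runs at 113°; with |KP| = 24.9, P = (26.2, 47.1). Then |TP| = |P − T| = 48.8.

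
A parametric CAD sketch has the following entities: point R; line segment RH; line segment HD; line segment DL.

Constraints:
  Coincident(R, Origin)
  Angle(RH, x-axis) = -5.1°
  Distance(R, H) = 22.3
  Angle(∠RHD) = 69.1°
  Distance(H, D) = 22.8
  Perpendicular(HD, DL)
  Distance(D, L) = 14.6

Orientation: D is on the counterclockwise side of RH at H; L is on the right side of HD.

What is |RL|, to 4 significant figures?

38.42

∠RHD = 69.1°, so HD runs at -5.1° + (180° − 69.1°) = 105.8° from the x-axis; with |HD| = 22.8, D = H + 22.8·(cos 105.8°, sin 105.8°) = (16.00, 19.96). The perpendicularity gives DL at right angles to HD; with |DL| = 14.6 on the right of HD, L = D + 14.6·(0.9622, 0.2723) = (30.05, 23.93). Then |RL| = |L − R| = 38.42.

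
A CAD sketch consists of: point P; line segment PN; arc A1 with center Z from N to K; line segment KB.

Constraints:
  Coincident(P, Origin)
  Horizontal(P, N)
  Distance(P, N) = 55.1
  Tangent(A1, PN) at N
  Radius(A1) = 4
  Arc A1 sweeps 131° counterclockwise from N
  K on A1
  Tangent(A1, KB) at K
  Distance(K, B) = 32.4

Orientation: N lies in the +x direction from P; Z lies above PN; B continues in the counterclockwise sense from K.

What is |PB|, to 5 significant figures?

48.214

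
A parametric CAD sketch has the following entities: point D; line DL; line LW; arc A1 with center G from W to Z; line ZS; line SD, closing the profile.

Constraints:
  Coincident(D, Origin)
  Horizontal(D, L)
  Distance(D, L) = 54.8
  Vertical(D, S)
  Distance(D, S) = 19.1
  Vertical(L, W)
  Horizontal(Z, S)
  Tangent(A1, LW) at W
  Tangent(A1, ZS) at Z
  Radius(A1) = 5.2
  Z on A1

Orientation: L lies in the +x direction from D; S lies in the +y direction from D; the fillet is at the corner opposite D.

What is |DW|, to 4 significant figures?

56.54

The virtual corner opposite D is at (54.80, 19.10). The tangent condition forces GW to be normal to LW and A1 meets ZS tangentially, so GZ is at right angles to ZS, with radius 5.2, so the center G sits 5.2 in from both sides at G = (49.60, 13.90). That places the tangent points at W = (54.80, 13.90) on LW and Z = (49.60, 19.10) on ZS. Then |DW| = |W − D| = 56.54.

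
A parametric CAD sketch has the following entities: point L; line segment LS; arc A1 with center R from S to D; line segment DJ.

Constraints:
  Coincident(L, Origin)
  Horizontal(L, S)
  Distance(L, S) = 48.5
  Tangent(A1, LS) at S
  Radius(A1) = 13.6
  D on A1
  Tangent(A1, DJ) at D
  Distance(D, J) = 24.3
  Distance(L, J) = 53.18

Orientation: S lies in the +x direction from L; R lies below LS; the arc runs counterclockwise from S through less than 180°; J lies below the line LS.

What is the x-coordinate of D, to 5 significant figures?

34.927

L is at the origin; L and S share the same y with |LS| = 48.5 and S on the +x side, so S = (48.500, 0.0000). The tangent condition forces RS to be normal to LS, so R = S + (0, -13.6) = (48.500, -13.600). Since RD ⟂ DJ (tangency), |RJ| = √(13.6² + 24.3²) = 27.847 regardless of where D sits on A1. So J lies on both circle(L, 53.18) and circle(R, 27.847); the below-LS intersection is J = (36.463, -38.711). D is the foot of the tangent from J: D = (34.927, -14.460).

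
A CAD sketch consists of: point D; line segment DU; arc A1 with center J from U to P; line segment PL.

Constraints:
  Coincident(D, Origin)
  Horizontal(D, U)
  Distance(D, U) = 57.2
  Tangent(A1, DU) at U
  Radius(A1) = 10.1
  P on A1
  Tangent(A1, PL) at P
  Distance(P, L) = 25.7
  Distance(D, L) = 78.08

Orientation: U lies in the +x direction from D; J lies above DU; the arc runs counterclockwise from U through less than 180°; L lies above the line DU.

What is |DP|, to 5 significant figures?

67.842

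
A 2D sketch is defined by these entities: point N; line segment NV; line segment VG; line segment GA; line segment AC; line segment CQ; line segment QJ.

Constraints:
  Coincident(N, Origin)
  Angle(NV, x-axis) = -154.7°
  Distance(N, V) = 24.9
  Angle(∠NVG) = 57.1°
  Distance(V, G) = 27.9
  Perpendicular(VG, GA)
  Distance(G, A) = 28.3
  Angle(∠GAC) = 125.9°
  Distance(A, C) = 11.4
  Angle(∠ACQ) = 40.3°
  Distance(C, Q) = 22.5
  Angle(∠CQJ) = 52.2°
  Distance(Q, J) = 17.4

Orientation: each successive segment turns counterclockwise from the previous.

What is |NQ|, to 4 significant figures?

13.07

N is at the origin; NV runs at -154.7° with length 24.9, so V = (-22.51, -10.64). ∠NVG = 57.1° gives VG at -31.80° from the x-axis; with |VG| = 27.9, G = (1.200, -25.34). VG ⟂ GA, so GA runs at 58.20°; with |GA| = 28.3, A = (16.11, -1.291). ∠GAC = 125.9° gives AC at 112.3° from the x-axis; with |AC| = 11.4, C = (11.79, 9.256). ∠ACQ = 40.3° gives CQ at -108.0° from the x-axis; with |CQ| = 22.5, Q = (4.835, -12.14). Then |NQ| = |Q − N| = 13.07.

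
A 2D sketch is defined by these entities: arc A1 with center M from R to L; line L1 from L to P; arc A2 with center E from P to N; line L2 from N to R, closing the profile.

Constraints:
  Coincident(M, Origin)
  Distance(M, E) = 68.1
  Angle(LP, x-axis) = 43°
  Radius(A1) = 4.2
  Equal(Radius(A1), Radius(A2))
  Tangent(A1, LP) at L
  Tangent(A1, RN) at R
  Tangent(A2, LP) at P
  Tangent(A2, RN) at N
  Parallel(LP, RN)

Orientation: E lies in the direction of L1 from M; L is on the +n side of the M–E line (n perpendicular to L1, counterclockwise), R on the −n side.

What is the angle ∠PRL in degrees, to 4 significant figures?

82.97°

The slot axis is L1's direction at 43.0°, so u = (cos 43.0°, sin 43.0°) = (0.7314, 0.6820) and n = (−sin 43.0°, cos 43.0°) = (-0.6820, 0.7314). M is at the origin and E lies 68.1 along u from M, so E = 68.1·u = (49.81, 46.44). Tangency of A1 to both parallel lines with radius 4.2 puts L and R at M ± 4.2·n: L = (-2.864, 3.072), R = (2.864, -3.072). Equal radii place P and N the same way about E: P = E + 4.2·n = (46.94, 49.52), N = E − 4.2·n = (52.67, 43.37). Then cos ∠PRL = RP·RL / (|RP||RL|), giving 82.97°.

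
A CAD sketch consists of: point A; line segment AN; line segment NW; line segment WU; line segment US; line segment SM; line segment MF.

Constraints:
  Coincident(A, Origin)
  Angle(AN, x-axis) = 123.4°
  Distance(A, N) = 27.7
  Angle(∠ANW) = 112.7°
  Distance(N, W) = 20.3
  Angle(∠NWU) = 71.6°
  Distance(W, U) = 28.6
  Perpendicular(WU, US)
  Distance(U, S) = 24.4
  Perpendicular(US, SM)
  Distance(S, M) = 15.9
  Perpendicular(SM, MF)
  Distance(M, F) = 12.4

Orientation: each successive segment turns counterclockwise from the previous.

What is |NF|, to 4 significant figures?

9.609

A is at the origin; AN runs at 123.4° with length 27.7, so N = (-15.25, 23.13). ∠ANW = 112.7° gives NW at -169.3° from the x-axis; with |NW| = 20.3, W = (-35.20, 19.36). ∠NWU = 71.6° gives WU at -60.90° from the x-axis; with |WU| = 28.6, U = (-21.29, -5.634). WU ⟂ US, so US runs at 29.10°; with |US| = 24.4, S = (0.03388, 6.233). US ⟂ SM, so SM runs at 119.1°; with |SM| = 15.9, M = (-7.699, 20.13). SM is perpendicular to MF, so MF runs at -150.9°; with |MF| = 12.4, F = (-18.53, 14.10). Then |NF| = |F − N| = 9.609.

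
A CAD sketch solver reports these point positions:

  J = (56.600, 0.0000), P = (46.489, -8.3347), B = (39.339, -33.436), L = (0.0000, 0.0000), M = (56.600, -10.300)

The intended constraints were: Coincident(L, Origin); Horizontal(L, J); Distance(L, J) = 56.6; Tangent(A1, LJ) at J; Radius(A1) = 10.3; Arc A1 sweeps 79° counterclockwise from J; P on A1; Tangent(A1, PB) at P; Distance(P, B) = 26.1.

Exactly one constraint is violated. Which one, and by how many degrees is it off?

Tangent(A1, PB) at P — off by 4.90°.

L = (0.00, 0.00) ✓; L.y = 0.00, J.y = 0.00 ✓; |LJ| = 56.60 ✓; ∠(MJ, JL) = 90.00° ✓; |MJ| = 10.30 ✓; bearing(M→P) − bearing(M→J) = 79.00° ✓; |MP| = 10.30 ✓; ∠(MP, PB) = 94.90° ✗; |PB| = 26.10 ✓.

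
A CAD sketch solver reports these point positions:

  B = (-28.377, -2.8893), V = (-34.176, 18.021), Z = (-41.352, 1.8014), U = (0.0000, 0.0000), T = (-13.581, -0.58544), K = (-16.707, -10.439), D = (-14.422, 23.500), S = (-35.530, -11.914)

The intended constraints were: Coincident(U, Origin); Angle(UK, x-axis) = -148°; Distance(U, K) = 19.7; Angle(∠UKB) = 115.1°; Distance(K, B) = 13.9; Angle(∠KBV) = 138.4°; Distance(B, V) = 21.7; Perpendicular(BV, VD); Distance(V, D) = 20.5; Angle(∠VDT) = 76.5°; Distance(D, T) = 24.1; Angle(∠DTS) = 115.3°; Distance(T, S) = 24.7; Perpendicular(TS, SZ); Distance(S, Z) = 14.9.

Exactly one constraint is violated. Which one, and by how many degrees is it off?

Perpendicular(TS, SZ) — off by 4.30°.

U = (0.00, 0.00) ✓; UK at -148.0° ✓; |UK| = 19.70 ✓; ∠UKB = 115.1° ✓; |KB| = 13.90 ✓; ∠KBV = 138.4° ✓; |BV| = 21.70 ✓; ∠(BV, VD) = 90.00° ✓; |VD| = 20.50 ✓; ∠VDT = 76.50° ✓; |DT| = 24.10 ✓; ∠DTS = 115.3° ✓; |TS| = 24.70 ✓; ∠(TS, SZ) = 94.30° ✗; |SZ| = 14.90 ✓.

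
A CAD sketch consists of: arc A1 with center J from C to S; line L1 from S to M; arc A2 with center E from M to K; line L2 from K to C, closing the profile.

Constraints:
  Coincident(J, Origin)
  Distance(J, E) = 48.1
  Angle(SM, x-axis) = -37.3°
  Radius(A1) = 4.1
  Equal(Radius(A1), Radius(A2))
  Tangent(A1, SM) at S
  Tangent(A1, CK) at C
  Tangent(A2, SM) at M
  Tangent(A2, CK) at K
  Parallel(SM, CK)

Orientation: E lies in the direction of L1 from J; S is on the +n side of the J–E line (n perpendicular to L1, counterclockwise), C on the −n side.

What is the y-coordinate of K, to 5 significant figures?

-32.409

The slot axis is L1's direction at -37.3°, so u = (cos -37.3°, sin -37.3°) = (0.79547, -0.60599) and n = (−sin -37.3°, cos -37.3°) = (0.60599, 0.79547). J is at the origin and E lies 48.1 along u from J, so E = 48.1·u = (38.262, -29.148). Tangency of A1 to both parallel lines with radius 4.1 puts S and C at J ± 4.1·n: S = (2.4846, 3.2614), C = (-2.4846, -3.2614). Equal radii place M and K the same way about E: M = E + 4.1·n = (40.747, -25.887), K = E − 4.1·n = (35.778, -32.409). So K.y = -32.409.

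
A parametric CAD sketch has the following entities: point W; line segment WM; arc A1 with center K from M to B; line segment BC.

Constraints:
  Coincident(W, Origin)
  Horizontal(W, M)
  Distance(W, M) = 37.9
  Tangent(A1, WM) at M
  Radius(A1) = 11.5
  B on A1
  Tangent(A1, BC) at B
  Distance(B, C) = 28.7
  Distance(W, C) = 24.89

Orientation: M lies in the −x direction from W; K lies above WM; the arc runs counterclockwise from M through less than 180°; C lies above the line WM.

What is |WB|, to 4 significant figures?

30.10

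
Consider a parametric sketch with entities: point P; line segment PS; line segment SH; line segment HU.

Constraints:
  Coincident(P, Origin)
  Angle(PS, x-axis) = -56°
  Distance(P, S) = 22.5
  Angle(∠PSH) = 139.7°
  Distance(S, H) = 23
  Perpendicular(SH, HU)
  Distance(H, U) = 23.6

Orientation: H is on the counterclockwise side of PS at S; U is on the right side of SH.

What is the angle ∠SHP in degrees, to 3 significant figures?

19.9°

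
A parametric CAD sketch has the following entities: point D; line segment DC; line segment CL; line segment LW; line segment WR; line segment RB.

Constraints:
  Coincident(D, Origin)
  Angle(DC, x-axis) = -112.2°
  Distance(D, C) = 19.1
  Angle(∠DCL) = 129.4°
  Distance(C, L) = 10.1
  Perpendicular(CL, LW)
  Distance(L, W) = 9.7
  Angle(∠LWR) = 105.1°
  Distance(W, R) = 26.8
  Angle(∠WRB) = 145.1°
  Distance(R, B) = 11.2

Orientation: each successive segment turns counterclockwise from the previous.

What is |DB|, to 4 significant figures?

14.31

∠LWR = 105.1° gives WR at 103.3° from the x-axis; with |WR| = 26.8, R = (-0.04570, 4.126). ∠WRB = 145.1° gives RB at 138.2° from the x-axis; with |RB| = 11.2, B = (-8.395, 11.59). Then |DB| = |B − D| = 14.31.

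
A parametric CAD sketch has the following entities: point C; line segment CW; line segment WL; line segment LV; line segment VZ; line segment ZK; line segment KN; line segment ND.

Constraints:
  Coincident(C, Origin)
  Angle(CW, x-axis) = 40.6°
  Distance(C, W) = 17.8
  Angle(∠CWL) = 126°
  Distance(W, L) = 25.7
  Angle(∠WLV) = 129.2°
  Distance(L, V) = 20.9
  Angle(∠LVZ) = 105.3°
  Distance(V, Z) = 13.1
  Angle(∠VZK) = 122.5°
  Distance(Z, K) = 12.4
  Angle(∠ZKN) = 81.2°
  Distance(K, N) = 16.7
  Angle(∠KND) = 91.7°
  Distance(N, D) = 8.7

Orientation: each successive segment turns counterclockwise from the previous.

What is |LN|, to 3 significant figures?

10.4

C is at the origin; CW runs at 40.6° with length 17.8, so W = (13.5, 11.6). ∠CWL = 126.0° gives WL at 94.6° from the x-axis; with |WL| = 25.7, L = (11.5, 37.2). ∠WLV = 129.2° gives LV at 145° from the x-axis; with |LV| = 20.9, V = (-5.75, 49.1). ∠LVZ = 105.3° gives VZ at -140° from the x-axis; with |VZ| = 13.1, Z = (-15.8, 40.6). ∠VZK = 122.5° gives ZK at -82.4° from the x-axis; with |ZK| = 12.4, K = (-14.1, 28.3). ∠ZKN = 81.2° gives KN at 16.4° from the x-axis; with |KN| = 16.7, N = (1.89, 33.1). Then |LN| = |N − L| = 10.4.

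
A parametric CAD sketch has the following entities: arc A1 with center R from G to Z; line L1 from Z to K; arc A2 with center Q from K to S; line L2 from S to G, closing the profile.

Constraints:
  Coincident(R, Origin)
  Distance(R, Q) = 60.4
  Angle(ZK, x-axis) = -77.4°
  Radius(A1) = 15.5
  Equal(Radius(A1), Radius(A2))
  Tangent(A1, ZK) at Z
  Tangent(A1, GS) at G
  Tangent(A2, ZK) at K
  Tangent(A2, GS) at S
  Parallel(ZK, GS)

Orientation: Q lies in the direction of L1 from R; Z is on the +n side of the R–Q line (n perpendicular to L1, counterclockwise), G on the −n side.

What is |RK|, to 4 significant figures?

62.36

The slot axis is L1's direction at -77.4°, so u = (cos -77.4°, sin -77.4°) = (0.2181, -0.9759) and n = (−sin -77.4°, cos -77.4°) = (0.9759, 0.2181). R is at the origin and Q lies 60.4 along u from R, so Q = 60.4·u = (13.18, -58.95). Tangency of A1 to both parallel lines with radius 15.5 puts Z and G at R ± 15.5·n: Z = (15.13, 3.381), G = (-15.13, -3.381). Equal radii place K and S the same way about Q: K = Q + 15.5·n = (28.30, -55.56), S = Q − 15.5·n = (-1.951, -62.33). Then |RK| = |K − R| = 62.36.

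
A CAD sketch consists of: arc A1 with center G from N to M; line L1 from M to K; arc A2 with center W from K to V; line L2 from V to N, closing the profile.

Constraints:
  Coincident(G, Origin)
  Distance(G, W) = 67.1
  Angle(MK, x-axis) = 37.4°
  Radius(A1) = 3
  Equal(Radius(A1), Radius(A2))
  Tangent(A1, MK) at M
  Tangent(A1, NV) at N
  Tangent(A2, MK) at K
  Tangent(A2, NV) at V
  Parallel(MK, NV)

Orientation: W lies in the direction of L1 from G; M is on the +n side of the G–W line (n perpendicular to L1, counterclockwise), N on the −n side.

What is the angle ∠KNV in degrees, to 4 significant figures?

5.110°

The slot axis is L1's direction at 37.4°, so u = (cos 37.4°, sin 37.4°) = (0.7944, 0.6074) and n = (−sin 37.4°, cos 37.4°) = (-0.6074, 0.7944). G is at the origin and W lies 67.1 along u from G, so W = 67.1·u = (53.31, 40.75). Tangency of A1 to both parallel lines with radius 3.0 puts M and N at G ± 3.0·n: M = (-1.822, 2.383), N = (1.822, -2.383). Equal radii place K and V the same way about W: K = W + 3.0·n = (51.48, 43.14), V = W − 3.0·n = (55.13, 38.37). Then cos ∠KNV = NK·NV / (|NK||NV|), giving 5.110°.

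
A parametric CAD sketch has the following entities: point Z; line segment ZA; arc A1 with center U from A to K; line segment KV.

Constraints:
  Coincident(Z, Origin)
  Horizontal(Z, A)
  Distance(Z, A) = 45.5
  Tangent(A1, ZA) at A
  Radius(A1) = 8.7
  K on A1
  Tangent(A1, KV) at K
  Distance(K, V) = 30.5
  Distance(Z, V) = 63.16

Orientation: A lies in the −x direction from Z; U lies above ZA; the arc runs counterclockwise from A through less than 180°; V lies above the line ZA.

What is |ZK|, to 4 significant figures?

39.26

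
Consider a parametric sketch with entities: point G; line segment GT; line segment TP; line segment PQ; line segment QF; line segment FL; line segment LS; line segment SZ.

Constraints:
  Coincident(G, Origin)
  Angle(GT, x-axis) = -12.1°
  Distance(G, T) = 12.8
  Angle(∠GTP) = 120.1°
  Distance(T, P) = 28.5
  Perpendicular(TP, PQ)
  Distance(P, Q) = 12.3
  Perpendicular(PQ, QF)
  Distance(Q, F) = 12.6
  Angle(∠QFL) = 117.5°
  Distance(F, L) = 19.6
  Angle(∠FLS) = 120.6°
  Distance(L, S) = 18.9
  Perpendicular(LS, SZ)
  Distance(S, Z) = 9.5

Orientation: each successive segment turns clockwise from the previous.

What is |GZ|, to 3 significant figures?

41.5

G is at the origin; GT runs at -12.1° with length 12.8, so T = (12.5, -2.68). ∠GTP = 120.1° gives TP at -72.0° from the x-axis; with |TP| = 28.5, P = (21.3, -29.8). The perpendicularity gives PQ at right angles to TP, so PQ runs at -162°; with |PQ| = 12.3, Q = (9.62, -33.6). PQ ⟂ QF, so QF runs at 108°; with |QF| = 12.6, F = (5.73, -21.6). ∠QFL = 117.5° gives FL at 45.5° from the x-axis; with |FL| = 19.6, L = (19.5, -7.63). ∠FLS = 120.6° gives LS at -13.9° from the x-axis; with |LS| = 18.9, S = (37.8, -12.2). LS ⟂ SZ, so SZ runs at -104°; with |SZ| = 9.5, Z = (35.5, -21.4). Then |GZ| = |Z − G| = 41.5.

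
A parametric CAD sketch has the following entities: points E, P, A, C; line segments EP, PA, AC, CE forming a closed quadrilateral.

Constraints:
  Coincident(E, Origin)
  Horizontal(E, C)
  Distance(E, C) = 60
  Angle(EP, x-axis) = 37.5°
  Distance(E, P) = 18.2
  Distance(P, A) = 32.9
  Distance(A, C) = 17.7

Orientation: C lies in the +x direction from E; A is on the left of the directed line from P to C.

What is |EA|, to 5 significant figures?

48.898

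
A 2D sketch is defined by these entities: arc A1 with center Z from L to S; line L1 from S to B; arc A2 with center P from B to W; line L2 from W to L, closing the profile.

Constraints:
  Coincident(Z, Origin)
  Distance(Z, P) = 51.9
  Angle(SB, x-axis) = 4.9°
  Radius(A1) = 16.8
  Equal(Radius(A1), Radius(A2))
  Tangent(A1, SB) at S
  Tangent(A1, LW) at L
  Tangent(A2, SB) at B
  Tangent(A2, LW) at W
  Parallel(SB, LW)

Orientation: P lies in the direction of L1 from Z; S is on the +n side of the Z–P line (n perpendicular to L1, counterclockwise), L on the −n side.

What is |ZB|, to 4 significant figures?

54.55

The slot axis is L1's direction at 4.9°, so u = (cos 4.9°, sin 4.9°) = (0.9963, 0.08542) and n = (−sin 4.9°, cos 4.9°) = (-0.08542, 0.9963). Z is at the origin and P lies 51.9 along u from Z, so P = 51.9·u = (51.71, 4.433). Tangency of A1 to both parallel lines with radius 16.8 puts S and L at Z ± 16.8·n: S = (-1.435, 16.74), L = (1.435, -16.74). Equal radii place B and W the same way about P: B = P + 16.8·n = (50.28, 21.17), W = P − 16.8·n = (53.15, -12.31). Then |ZB| = |B − Z| = 54.55.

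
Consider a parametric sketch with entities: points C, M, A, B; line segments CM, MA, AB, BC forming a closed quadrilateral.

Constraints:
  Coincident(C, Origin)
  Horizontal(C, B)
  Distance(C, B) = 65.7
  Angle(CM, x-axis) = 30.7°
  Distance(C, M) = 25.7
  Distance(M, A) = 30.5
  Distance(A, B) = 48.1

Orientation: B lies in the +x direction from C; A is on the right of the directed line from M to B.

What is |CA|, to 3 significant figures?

27.1

Checks: CM at 30.70° ✓; |MA| = 30.50 ✓; |AB| = 48.10 ✓.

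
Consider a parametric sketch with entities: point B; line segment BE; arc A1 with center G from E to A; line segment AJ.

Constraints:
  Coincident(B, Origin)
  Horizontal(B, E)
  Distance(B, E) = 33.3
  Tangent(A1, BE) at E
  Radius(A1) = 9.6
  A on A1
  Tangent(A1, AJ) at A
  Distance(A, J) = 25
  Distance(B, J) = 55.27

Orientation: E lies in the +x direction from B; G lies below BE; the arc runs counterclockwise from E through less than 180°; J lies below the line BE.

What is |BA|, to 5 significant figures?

30.792

Checks: ∠(GE, EB) = 90.00° ✓; |GE| = 9.600 ✓; |GA| = 9.600 ✓; ∠(GA, AJ) = 90.00° ✓; |AJ| = 25.00 ✓; |BJ| = 55.27 ✓.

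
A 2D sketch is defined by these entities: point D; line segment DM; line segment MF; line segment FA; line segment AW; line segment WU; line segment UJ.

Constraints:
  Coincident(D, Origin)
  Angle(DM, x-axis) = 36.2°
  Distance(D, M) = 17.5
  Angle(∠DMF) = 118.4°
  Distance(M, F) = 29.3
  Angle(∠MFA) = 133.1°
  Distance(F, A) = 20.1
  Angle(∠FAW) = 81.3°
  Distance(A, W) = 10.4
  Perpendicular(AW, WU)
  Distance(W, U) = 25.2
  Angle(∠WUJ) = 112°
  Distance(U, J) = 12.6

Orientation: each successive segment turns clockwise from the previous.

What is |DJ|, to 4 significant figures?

44.09

D is at the origin; DM runs at 36.2° with length 17.5, so M = (14.12, 10.34). ∠DMF = 118.4° gives MF at -25.40° from the x-axis; with |MF| = 29.3, F = (40.59, -2.232). ∠MFA = 133.1° gives FA at -72.30° from the x-axis; with |FA| = 20.1, A = (46.70, -21.38). ∠FAW = 81.3° gives AW at -171.0° from the x-axis; with |AW| = 10.4, W = (36.43, -23.01). AW ⟂ WU, so WU runs at 99.00°; with |WU| = 25.2, U = (32.49, 1.882). ∠WUJ = 112.0° gives UJ at 31.00° from the x-axis; with |UJ| = 12.6, J = (43.29, 8.372). Then |DJ| = |J − D| = 44.09.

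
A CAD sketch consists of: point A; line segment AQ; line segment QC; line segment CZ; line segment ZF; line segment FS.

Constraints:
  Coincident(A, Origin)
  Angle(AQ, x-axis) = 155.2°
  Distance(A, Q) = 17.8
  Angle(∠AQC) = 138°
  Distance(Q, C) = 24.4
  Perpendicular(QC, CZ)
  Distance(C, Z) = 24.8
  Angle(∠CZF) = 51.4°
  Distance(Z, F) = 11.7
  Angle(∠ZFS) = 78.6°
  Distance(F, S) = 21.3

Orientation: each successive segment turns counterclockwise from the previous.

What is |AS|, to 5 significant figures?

45.528

A is at the origin; AQ runs at 155.2° with length 17.8, so Q = (-16.158, 7.4662). ∠AQC = 138.0° gives QC at -162.80° from the x-axis; with |QC| = 24.4, C = (-39.467, 0.25097). The perpendicularity gives CZ at right angles to QC, so CZ runs at -72.800°; with |CZ| = 24.8, Z = (-32.134, -23.440). ∠CZF = 51.4° gives ZF at 55.800° from the x-axis; with |ZF| = 11.7, F = (-25.557, -13.763). ∠ZFS = 78.6° gives FS at 157.20° from the x-axis; with |FS| = 21.3, S = (-45.193, -5.5090). Then |AS| = |S − A| = 45.528.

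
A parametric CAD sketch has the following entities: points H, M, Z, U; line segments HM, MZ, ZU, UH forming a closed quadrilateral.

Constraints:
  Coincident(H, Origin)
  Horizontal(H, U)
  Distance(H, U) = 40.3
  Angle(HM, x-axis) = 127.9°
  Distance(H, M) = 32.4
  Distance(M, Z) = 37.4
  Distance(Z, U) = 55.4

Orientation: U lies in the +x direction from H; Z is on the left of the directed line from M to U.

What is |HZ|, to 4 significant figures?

48.13

H is at the origin; HU is horizontal with |HU| = 40.3 and U in +x, so U = (40.3, 0). HM runs at 127.9° with |HM| = 32.4, so M = (-19.90, 25.57). Z is determined by |MZ| = 37.4 and |ZU| = 55.4 together: it lies at the intersection of circle(M, 37.4) and circle(U, 55.4). With |MU| = 65.41, the foot of the radical line on MU is 19.93 from M and the perpendicular offset is √(37.4² − 19.93²) = 31.64. Taking the left-of-MU solution: Z = (10.81, 46.90).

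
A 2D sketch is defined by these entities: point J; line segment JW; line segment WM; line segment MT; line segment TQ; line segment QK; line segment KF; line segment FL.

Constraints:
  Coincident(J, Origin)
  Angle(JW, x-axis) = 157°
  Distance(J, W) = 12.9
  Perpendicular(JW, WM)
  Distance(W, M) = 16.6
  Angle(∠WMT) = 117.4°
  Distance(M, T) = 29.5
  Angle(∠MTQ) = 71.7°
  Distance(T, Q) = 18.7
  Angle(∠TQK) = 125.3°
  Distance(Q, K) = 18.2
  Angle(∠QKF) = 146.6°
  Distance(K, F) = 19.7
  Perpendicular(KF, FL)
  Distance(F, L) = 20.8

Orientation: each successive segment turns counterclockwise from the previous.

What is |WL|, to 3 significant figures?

17.2

J is at the origin; JW runs at 157.0° with length 12.9, so W = (-11.9, 5.04). The perpendicularity gives WM at right angles to JW, so WM runs at -113°; with |WM| = 16.6, M = (-18.4, -10.2). ∠WMT = 117.4° gives MT at -50.4° from the x-axis; with |MT| = 29.5, T = (0.443, -33.0). ∠MTQ = 71.7° gives TQ at 57.9° from the x-axis; with |TQ| = 18.7, Q = (10.4, -17.1). ∠TQK = 125.3° gives QK at 113° from the x-axis; with |QK| = 18.2, K = (3.39, -0.326). ∠QKF = 146.6° gives KF at 146° from the x-axis; with |KF| = 19.7, F = (-12.9, 10.7). KF is perpendicular to FL, so FL runs at -124°; with |FL| = 20.8, L = (-24.6, -6.55). Then |WL| = |L − W| = 17.2.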